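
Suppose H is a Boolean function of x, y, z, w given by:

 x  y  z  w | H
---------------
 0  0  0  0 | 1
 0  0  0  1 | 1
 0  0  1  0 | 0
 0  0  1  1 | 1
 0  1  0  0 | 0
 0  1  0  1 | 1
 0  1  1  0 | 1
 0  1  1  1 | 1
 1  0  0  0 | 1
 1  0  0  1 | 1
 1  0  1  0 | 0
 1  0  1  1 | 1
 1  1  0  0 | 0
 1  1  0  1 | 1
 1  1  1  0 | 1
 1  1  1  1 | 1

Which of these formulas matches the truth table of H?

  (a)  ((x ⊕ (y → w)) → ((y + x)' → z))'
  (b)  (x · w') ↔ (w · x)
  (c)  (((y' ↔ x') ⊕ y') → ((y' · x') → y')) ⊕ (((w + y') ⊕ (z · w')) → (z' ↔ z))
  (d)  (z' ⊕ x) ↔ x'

(a): at (0,0,1,1) it gives 0, but H = 1 — eliminated.
(b): at (0,0,1,0) it gives 1, but H = 0 — eliminated.
(d): at (0,0,1,1) it gives 0, but H = 1 — eliminated.
Only (c) survives; checking it on all 16 rows confirms it matches H.

c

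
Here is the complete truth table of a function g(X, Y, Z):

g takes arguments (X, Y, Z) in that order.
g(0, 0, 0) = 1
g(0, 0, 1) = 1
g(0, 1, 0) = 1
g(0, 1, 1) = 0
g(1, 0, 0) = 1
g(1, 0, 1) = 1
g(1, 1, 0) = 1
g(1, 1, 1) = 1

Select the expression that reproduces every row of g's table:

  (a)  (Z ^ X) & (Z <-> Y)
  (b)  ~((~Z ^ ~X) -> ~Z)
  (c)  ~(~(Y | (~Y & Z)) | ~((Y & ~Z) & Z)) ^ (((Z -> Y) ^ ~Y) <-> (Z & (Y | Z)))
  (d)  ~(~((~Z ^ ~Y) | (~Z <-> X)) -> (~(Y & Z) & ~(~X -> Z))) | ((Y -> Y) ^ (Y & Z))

d

(a): at (0,0,0) it gives 0, but g = 1 — eliminated.
(b): at (0,0,0) it gives 0, but g = 1 — eliminated.
(c): at (0,1,0) it gives 0, but g = 1 — eliminated.
That leaves (d). Evaluating it on every row reproduces the table of g exactly.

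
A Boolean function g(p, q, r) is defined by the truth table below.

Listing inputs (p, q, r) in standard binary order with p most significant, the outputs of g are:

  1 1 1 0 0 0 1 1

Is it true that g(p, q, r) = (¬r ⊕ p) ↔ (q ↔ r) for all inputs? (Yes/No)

No

Test each input against both g and the formula:
  p=0, q=0, r=0: formula gives 1, g = 1 ✓
  p=0, q=0, r=1: formula gives 1, g = 1 ✓
  p=0, q=1, r=0: formula gives 0, but g = 1 ✗
Row (0,1,0) is a counterexample, so the formula is not equivalent to g.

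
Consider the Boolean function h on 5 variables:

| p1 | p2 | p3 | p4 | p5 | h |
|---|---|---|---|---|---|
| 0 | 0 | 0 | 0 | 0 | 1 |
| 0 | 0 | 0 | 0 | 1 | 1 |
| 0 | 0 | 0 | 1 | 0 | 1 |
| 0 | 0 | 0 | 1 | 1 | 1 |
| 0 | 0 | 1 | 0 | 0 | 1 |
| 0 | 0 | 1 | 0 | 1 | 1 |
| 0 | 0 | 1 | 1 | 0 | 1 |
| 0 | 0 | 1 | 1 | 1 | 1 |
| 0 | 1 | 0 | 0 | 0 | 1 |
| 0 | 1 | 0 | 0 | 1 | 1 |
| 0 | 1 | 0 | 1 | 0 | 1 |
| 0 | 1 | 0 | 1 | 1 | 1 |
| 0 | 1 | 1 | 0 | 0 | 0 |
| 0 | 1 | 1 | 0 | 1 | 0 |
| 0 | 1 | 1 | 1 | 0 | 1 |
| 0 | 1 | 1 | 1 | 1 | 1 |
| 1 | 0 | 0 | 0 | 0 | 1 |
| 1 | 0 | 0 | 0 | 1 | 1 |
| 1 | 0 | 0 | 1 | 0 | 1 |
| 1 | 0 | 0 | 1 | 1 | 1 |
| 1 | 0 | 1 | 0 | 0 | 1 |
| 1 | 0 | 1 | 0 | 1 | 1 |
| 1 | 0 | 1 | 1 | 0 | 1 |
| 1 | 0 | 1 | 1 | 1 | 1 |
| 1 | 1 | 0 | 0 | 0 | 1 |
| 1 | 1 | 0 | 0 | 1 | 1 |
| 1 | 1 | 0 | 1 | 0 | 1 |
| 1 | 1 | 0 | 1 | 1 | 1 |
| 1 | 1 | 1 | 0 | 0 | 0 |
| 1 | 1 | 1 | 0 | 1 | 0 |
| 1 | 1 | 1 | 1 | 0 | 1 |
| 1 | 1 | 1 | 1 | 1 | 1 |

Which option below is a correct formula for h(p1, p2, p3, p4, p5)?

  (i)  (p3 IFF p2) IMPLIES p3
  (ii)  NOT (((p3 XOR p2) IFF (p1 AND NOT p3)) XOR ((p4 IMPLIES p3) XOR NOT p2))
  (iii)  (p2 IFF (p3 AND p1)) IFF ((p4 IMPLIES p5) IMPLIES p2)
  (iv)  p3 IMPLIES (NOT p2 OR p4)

iv

(i) fails at (0,0,0,0,0): the formula yields 0, h is 1.
(ii) fails at (0,0,0,0,0): the formula yields 0, h is 1.
(iii) fails at (0,0,0,0,0): the formula yields 0, h is 1.
That leaves (iv). Evaluating it on every row reproduces the table of h exactly.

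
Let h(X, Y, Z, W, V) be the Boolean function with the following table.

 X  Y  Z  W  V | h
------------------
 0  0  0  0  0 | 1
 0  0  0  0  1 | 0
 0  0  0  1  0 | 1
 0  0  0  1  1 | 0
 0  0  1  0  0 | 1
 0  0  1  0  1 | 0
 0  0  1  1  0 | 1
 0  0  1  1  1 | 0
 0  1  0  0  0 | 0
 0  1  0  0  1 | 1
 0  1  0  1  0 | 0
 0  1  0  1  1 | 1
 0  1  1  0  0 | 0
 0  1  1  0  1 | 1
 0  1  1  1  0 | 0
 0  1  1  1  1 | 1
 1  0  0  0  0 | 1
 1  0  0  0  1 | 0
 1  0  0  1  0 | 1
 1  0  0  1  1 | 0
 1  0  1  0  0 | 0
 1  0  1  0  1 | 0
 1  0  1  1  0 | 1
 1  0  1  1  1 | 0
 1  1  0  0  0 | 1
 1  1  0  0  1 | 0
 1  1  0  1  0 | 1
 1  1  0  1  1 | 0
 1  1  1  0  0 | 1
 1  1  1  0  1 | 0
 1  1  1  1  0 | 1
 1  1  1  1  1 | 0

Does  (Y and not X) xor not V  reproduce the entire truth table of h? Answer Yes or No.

Check the formula against h row by row:
  X=0, Y=0, Z=0, W=0, V=0: formula gives 1, h = 1 ✓
  X=0, Y=0, Z=0, W=0, V=1: formula gives 0, h = 0 ✓
  X=0, Y=0, Z=0, W=1, V=0: formula gives 1, h = 1 ✓
  X=0, Y=0, Z=0, W=1, V=1: formula gives 0, h = 0 ✓
  …
  X=1, Y=0, Z=1, W=0, V=0: formula gives 1, but h = 0 ✗
Row (1,0,1,0,0) is a counterexample, so the formula is not equivalent to h.

No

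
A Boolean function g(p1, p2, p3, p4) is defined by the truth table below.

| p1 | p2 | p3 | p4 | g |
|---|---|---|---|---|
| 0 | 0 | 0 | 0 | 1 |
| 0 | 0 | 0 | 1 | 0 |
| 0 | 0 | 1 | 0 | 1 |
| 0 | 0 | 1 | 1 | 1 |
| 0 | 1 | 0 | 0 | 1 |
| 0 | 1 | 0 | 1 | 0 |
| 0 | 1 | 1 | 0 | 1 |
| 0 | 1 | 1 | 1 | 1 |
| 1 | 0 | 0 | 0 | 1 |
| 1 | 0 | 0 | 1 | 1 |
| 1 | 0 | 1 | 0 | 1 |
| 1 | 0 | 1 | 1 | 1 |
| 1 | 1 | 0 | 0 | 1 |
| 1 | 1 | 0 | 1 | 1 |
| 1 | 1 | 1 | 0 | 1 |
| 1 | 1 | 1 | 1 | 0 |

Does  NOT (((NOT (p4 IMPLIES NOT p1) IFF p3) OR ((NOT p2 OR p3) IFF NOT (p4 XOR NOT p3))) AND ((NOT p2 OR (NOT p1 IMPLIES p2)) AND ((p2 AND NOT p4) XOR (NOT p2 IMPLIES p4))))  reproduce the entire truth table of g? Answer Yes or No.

No

Test each input against both g and the formula:
  p1=0, p2=0, p3=0, p4=0: formula gives 1, g = 1 ✓
  p1=0, p2=0, p3=0, p4=1: formula gives 0, g = 0 ✓
  p1=0, p2=0, p3=1, p4=0: formula gives 1, g = 1 ✓
  p1=0, p2=0, p3=1, p4=1: formula gives 1, g = 1 ✓
  …
  p1=1, p2=0, p3=0, p4=1: formula gives 0, but g = 1 ✗
Since they disagree at (1,0,0,1), the expression is not a correct formula for g.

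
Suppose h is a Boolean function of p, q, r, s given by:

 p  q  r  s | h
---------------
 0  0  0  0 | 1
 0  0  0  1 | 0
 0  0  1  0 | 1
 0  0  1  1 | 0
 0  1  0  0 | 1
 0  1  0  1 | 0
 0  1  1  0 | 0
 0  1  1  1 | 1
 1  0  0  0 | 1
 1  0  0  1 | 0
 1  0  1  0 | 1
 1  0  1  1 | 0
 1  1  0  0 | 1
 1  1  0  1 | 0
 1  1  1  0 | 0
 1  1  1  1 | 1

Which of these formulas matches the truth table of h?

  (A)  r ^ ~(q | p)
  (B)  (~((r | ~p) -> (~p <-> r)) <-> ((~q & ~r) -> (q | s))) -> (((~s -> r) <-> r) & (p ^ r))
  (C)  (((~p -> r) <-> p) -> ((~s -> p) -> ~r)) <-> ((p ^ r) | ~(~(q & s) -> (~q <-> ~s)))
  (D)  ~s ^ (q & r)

D

(A) disagrees with h on (0,0,0,1) (formula → 1, table → 0); rule it out.
(B) disagrees with h on (0,0,1,1) (formula → 1, table → 0); rule it out.
(C) disagrees with h on (0,0,0,0) (formula → 0, table → 1); rule it out.
Only (D) survives; checking it on all 16 rows confirms it matches h.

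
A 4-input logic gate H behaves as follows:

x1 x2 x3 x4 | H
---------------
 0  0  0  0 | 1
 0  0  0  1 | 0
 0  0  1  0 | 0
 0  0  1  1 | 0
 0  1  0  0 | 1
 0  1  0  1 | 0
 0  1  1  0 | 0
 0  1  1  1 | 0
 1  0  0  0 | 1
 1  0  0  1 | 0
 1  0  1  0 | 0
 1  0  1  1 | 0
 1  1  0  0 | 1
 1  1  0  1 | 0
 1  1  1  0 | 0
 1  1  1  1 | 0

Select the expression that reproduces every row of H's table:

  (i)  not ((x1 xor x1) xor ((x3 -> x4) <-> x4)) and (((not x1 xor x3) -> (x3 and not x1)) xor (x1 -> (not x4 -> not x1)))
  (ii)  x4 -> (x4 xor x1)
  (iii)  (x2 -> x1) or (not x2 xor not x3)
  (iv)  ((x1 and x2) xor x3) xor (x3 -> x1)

i

(ii): at (0,0,0,1) it gives 1, but H = 0 — eliminated.
(iii): at (0,0,0,1) it gives 1, but H = 0 — eliminated.
(iv): at (0,0,0,1) it gives 1, but H = 0 — eliminated.
Only (i) survives; checking it on all 16 rows confirms it matches H.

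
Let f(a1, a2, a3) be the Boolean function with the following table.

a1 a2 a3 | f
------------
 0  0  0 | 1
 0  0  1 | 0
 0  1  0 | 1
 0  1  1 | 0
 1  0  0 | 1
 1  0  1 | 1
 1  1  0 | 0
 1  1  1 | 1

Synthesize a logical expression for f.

f(a1, a2, a3) = ¬((((¬a1 ∧ ¬a2) ∧ a3) ∨ ((¬a1 ∧ a2) ∧ a3)) ∨ ((a1 ∧ a2) ∧ ¬a3))

f is 0 on only 3 rows — (0,0,1), (0,1,1), (1,1,0). Writing each as a minterm (¬a1·¬a2·a3, ¬a1·a2·a3, a1·a2·¬a3) and OR-ing them characterizes exactly where f=0, so f is the negation of that disjunction.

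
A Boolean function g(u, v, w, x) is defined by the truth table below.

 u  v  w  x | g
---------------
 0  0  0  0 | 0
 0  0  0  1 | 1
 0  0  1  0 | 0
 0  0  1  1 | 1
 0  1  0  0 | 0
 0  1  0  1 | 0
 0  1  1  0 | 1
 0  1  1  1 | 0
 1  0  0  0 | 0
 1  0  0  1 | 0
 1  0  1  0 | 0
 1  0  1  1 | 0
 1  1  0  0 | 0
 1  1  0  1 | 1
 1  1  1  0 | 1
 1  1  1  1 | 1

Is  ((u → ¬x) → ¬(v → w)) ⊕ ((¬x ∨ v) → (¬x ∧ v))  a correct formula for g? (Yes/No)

Test each input against both g and the formula:
  u=0, v=0, w=0, x=0: formula gives 0, g = 0 ✓
  u=0, v=0, w=0, x=1: formula gives 1, g = 1 ✓
  u=0, v=0, w=1, x=0: formula gives 0, g = 0 ✓
  u=0, v=0, w=1, x=1: formula gives 1, g = 1 ✓
  …
  u=0, v=1, w=0, x=1: formula gives 1, but g = 0 ✗
Row (0,1,0,1) is a counterexample, so the formula is not equivalent to g.

No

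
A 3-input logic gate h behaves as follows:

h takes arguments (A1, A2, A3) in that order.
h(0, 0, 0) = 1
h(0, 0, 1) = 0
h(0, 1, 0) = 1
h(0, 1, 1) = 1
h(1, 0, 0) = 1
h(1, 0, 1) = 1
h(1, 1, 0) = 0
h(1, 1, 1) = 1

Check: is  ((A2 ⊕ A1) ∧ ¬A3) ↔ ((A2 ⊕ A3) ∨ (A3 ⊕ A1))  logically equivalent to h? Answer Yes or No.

No

Test each input against both h and the formula:
  A1=0, A2=0, A3=0: formula gives 1, h = 1 ✓
  A1=0, A2=0, A3=1: formula gives 0, h = 0 ✓
  A1=0, A2=1, A3=0: formula gives 1, h = 1 ✓
  A1=0, A2=1, A3=1: formula gives 0, but h = 1 ✗
Since they disagree at (0,1,1), the expression is not a correct formula for h.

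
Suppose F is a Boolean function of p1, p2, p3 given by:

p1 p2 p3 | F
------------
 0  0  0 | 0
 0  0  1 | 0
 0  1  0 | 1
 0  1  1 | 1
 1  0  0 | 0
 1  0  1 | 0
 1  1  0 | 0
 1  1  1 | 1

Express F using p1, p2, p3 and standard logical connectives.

Collect the rows where F=1 — (0,1,0), (0,1,1), (1,1,1) — and write one minterm per row: ¬p1·p2·¬p3, ¬p1·p2·p3, p1·p2·p3. Their union (logical OR) reproduces the table exactly.

F(p1, p2, p3) = (((¬p1 ∧ p2) ∧ ¬p3) ∨ ((¬p1 ∧ p2) ∧ p3)) ∨ ((p1 ∧ p2) ∧ p3)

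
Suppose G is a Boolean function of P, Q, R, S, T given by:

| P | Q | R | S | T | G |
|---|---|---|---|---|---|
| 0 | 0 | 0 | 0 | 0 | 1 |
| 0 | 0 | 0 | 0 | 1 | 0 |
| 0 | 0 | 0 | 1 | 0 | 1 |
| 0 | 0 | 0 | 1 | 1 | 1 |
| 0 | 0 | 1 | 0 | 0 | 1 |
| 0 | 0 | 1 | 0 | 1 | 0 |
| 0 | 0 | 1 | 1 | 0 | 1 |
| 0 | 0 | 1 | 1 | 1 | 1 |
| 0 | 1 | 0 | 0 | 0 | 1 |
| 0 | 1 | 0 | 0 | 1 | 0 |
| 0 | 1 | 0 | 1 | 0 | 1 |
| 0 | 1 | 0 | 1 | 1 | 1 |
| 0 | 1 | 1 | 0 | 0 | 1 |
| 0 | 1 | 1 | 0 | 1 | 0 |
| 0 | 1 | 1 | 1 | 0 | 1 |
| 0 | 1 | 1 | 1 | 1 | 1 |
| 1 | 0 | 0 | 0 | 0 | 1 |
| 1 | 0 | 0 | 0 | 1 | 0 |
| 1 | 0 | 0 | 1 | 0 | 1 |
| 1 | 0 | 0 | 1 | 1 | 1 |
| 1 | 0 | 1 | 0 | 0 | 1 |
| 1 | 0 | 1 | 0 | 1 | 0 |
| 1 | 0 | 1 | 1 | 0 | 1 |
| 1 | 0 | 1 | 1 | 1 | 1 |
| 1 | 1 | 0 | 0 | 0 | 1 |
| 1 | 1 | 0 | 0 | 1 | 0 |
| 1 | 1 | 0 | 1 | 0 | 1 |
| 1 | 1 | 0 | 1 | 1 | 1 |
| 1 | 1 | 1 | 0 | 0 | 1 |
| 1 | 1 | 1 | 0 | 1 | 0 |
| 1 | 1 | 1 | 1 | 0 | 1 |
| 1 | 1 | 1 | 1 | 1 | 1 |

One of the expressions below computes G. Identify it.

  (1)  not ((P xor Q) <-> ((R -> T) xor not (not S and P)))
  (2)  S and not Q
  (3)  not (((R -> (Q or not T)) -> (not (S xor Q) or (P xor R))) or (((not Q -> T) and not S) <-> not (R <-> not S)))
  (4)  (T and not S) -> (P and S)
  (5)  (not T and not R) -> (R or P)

(1): at (0,0,0,0,0) it gives 0, but G = 1 — eliminated.
(2): at (0,0,0,0,0) it gives 0, but G = 1 — eliminated.
(3): at (0,0,0,0,0) it gives 0, but G = 1 — eliminated.
(5): at (0,0,0,0,0) it gives 0, but G = 1 — eliminated.
(4) is the remaining candidate, and it agrees with G on all 32 inputs.

4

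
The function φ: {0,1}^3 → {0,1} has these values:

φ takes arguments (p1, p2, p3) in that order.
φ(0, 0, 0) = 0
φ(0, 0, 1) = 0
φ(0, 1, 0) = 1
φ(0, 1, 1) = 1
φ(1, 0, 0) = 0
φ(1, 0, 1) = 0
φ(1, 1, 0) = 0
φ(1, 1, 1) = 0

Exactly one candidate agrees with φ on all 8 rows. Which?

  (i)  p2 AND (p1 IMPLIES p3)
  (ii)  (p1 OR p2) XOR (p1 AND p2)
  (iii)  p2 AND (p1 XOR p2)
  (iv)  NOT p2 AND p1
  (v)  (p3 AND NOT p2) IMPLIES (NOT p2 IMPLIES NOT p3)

iii

(i): at (1,1,1) it gives 1, but φ = 0 — eliminated.
(ii): at (1,0,0) it gives 1, but φ = 0 — eliminated.
(iv): at (0,1,0) it gives 0, but φ = 1 — eliminated.
(v): at (0,0,0) it gives 1, but φ = 0 — eliminated.
That leaves (iii). Evaluating it on every row reproduces the table of φ exactly.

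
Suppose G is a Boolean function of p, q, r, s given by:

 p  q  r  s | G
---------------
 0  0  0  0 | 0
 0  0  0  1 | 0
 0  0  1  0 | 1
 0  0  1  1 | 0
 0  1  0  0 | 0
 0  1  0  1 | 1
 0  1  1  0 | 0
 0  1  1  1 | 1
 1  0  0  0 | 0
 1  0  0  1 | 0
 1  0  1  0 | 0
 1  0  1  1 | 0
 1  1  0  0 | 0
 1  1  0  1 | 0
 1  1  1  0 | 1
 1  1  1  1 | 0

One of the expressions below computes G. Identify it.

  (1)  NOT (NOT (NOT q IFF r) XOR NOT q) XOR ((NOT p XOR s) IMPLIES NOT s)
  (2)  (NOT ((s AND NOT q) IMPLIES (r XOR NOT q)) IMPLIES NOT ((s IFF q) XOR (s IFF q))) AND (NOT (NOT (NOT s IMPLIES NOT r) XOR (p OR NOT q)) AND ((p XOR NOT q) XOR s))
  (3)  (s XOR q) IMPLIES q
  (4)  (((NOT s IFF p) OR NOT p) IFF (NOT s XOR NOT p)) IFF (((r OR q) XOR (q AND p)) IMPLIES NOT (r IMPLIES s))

2

(1) fails at (0,0,1,1): the formula yields 1, G is 0.
(3) fails at (0,0,0,0): the formula yields 1, G is 0.
(4) fails at (0,0,0,1): the formula yields 1, G is 0.
Only (2) survives; checking it on all 16 rows confirms it matches G.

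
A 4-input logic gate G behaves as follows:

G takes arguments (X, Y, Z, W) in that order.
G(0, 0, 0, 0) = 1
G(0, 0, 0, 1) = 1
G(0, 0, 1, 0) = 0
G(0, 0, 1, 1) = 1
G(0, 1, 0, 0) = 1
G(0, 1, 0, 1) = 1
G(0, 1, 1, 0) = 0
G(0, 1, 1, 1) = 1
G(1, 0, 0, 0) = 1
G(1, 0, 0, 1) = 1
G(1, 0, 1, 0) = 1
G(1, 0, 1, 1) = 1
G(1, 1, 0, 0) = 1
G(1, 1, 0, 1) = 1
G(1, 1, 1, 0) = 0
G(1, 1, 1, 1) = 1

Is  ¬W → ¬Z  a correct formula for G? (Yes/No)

Evaluate ¬W → ¬Z on each row and compare to G:
  X=0, Y=0, Z=0, W=0: formula gives 1, G = 1 ✓
  X=0, Y=0, Z=0, W=1: formula gives 1, G = 1 ✓
  X=0, Y=0, Z=1, W=0: formula gives 0, G = 0 ✓
  X=0, Y=0, Z=1, W=1: formula gives 1, G = 1 ✓
  …
  X=1, Y=0, Z=1, W=0: formula gives 0, but G = 1 ✗
Since they disagree at (1,0,1,0), the expression is not a correct formula for G.

No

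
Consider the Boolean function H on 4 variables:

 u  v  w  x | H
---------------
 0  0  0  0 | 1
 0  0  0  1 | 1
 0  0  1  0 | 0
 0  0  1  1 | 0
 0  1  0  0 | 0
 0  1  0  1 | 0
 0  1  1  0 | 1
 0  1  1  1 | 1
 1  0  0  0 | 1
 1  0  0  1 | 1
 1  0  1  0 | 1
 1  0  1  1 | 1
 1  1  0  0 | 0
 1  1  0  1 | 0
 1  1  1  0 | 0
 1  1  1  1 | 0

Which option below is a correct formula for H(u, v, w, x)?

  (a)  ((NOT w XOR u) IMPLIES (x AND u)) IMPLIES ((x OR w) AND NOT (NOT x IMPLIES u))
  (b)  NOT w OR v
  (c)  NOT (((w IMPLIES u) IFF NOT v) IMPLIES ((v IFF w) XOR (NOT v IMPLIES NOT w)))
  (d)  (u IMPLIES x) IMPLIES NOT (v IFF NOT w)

(a) fails at (0,0,1,0): the formula yields 1, H is 0.
(b) fails at (0,1,0,0): the formula yields 1, H is 0.
(d) fails at (1,0,1,1): the formula yields 0, H is 1.
Only (c) survives; checking it on all 16 rows confirms it matches H.

c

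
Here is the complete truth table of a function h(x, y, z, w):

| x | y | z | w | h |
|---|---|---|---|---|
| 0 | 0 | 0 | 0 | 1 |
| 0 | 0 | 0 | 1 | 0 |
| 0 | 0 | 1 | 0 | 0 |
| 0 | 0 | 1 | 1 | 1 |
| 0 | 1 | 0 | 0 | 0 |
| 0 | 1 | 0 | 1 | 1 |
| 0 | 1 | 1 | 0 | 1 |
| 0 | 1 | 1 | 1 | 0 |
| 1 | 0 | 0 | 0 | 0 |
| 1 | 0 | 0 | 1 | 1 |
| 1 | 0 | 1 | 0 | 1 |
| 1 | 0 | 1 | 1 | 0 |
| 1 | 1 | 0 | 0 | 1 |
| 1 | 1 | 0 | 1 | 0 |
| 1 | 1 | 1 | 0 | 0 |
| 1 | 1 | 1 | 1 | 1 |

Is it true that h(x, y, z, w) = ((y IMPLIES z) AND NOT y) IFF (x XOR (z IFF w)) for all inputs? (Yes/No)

Test each input against both h and the formula:
  x=0, y=0, z=0, w=0: formula gives 1, h = 1 ✓
  x=0, y=0, z=0, w=1: formula gives 0, h = 0 ✓
  x=0, y=0, z=1, w=0: formula gives 0, h = 0 ✓
  x=0, y=0, z=1, w=1: formula gives 1, h = 1 ✓
  …and likewise for the remaining 12 rows.
All 16 rows match — the expression computes h exactly.

Yes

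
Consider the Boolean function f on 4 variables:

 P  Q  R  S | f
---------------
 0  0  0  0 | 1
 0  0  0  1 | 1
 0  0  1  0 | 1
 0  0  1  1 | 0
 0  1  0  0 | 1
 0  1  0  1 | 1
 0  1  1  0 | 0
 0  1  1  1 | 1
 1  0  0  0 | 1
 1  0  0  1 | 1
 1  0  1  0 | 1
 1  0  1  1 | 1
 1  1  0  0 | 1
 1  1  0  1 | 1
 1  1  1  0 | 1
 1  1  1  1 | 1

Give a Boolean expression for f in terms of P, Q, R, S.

f(P, Q, R, S) = NOT ((((NOT P AND NOT Q) AND R) AND S) OR (((NOT P AND Q) AND R) AND NOT S))

The 0-rows are (0,0,1,1), (0,1,1,0). Take each as a conjunction (¬P·¬Q·R·S, ¬P·Q·R·¬S), form their disjunction, and complement — that gives a formula that is 1 everywhere f is.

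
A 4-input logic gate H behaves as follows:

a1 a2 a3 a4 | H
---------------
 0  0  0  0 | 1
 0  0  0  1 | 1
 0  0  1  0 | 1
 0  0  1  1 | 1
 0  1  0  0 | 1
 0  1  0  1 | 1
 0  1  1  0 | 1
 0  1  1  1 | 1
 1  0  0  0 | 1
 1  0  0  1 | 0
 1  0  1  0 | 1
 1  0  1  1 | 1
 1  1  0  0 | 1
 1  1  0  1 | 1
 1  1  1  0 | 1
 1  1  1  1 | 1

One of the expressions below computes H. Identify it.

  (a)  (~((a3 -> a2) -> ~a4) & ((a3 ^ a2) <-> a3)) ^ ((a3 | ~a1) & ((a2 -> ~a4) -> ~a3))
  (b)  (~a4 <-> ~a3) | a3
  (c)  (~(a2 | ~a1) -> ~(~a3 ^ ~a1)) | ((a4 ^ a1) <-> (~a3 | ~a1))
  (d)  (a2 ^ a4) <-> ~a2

c

(a) fails at (0,0,0,1): the formula yields 0, H is 1.
(b) fails at (0,0,0,1): the formula yields 0, H is 1.
(d) fails at (0,0,0,0): the formula yields 0, H is 1.
Only (c) survives; checking it on all 16 rows confirms it matches H.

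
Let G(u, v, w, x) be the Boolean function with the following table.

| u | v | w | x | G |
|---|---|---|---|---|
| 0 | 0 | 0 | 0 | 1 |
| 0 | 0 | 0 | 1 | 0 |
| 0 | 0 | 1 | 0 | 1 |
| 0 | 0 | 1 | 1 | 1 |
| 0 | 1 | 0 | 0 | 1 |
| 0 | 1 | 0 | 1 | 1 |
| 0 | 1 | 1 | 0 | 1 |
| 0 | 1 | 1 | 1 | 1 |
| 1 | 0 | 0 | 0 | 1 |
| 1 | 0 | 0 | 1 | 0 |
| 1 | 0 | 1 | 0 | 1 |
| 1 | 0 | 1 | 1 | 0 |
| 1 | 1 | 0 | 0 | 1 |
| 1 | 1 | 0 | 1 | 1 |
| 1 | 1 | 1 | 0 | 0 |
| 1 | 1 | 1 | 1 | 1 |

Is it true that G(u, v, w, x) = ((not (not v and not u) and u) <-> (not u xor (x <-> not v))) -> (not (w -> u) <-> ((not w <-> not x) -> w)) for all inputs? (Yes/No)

Yes

Check the formula against G row by row:
  u=0, v=0, w=0, x=0: formula gives 1, G = 1 ✓
  u=0, v=0, w=0, x=1: formula gives 0, G = 0 ✓
  u=0, v=0, w=1, x=0: formula gives 1, G = 1 ✓
  u=0, v=0, w=1, x=1: formula gives 1, G = 1 ✓
  …and likewise for the remaining 12 rows.
Every row agrees, so the formula is equivalent.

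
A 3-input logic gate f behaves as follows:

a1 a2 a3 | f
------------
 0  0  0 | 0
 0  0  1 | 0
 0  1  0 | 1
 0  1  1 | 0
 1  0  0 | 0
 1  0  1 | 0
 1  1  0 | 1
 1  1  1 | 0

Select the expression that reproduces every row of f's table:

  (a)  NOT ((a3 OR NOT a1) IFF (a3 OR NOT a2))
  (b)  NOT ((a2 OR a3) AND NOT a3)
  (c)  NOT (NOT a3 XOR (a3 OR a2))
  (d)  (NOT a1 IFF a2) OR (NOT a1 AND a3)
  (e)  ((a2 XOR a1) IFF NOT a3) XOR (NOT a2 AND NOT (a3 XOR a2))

(a) fails at (1,0,0): the formula yields 1, f is 0.
(b) fails at (0,0,0): the formula yields 1, f is 0.
(d) fails at (0,0,1): the formula yields 1, f is 0.
(e) fails at (0,0,0): the formula yields 1, f is 0.
That leaves (c). Evaluating it on every row reproduces the table of f exactly.

c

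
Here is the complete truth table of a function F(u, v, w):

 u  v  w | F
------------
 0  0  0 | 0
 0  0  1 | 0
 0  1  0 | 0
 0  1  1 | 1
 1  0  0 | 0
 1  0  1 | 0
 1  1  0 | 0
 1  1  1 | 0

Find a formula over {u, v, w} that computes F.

F is 1 on exactly one input, (0,1,1), whose minterm is ¬u·v·w. So F is just that conjunction.

F(u, v, w) = (NOT u AND v) AND w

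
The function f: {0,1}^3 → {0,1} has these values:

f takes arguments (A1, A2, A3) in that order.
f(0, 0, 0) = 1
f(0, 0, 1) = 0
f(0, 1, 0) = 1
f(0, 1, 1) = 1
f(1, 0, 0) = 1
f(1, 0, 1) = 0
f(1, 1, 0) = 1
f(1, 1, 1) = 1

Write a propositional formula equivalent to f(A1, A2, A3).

There are just 2 zero rows: (0,0,1), (1,0,1). Their minterms are ¬A1·¬A2·A3, A1·¬A2·A3; the OR of those covers precisely the 0-outputs, and negating it yields f.

f(A1, A2, A3) = not (((not A1 and not A2) and A3) or ((A1 and not A2) and A3))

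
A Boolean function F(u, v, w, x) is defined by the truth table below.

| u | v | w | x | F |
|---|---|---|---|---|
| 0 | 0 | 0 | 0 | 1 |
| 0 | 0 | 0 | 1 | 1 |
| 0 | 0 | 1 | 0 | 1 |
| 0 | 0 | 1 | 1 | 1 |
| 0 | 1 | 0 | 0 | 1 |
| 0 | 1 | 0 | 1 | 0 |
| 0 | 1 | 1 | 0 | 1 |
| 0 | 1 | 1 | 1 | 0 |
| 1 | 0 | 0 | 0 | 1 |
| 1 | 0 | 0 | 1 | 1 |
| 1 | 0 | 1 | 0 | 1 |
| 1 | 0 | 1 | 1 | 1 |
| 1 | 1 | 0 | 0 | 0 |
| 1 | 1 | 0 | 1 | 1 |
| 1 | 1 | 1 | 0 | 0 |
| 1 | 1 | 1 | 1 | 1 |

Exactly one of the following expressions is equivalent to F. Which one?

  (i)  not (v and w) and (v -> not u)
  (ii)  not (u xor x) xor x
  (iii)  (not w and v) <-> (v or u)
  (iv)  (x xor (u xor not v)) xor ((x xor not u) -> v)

(i): at (0,1,0,1) it gives 1, but F = 0 — eliminated.
(ii): at (0,1,0,1) it gives 1, but F = 0 — eliminated.
(iii): at (0,1,0,1) it gives 1, but F = 0 — eliminated.
(iv) is the remaining candidate, and it agrees with F on all 16 inputs.

iv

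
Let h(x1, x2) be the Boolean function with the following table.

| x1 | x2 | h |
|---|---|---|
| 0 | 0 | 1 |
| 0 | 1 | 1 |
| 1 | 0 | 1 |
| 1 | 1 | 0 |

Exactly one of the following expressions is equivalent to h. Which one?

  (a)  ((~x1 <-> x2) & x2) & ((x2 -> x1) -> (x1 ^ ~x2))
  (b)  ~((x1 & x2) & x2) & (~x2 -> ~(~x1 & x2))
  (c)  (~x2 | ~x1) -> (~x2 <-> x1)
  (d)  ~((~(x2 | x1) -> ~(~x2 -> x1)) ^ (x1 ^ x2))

b

(a) fails at (0,0): the formula yields 0, h is 1.
(c) fails at (0,0): the formula yields 0, h is 1.
(d) fails at (0,0): the formula yields 0, h is 1.
(b) is the remaining candidate, and it agrees with h on all 4 inputs.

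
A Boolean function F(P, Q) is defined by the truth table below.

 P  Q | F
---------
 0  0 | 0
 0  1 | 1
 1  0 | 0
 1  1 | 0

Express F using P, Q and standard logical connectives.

1 only at (0,1): NOT P AND Q.

F(P, Q) = P' · Q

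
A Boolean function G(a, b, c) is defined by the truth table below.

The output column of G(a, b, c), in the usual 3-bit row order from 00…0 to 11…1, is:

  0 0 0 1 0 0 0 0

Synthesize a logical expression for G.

G is 1 on exactly one input, (0,1,1), whose minterm is ¬a·b·c. So G is just that conjunction.

G(a, b, c) = (not a and b) and c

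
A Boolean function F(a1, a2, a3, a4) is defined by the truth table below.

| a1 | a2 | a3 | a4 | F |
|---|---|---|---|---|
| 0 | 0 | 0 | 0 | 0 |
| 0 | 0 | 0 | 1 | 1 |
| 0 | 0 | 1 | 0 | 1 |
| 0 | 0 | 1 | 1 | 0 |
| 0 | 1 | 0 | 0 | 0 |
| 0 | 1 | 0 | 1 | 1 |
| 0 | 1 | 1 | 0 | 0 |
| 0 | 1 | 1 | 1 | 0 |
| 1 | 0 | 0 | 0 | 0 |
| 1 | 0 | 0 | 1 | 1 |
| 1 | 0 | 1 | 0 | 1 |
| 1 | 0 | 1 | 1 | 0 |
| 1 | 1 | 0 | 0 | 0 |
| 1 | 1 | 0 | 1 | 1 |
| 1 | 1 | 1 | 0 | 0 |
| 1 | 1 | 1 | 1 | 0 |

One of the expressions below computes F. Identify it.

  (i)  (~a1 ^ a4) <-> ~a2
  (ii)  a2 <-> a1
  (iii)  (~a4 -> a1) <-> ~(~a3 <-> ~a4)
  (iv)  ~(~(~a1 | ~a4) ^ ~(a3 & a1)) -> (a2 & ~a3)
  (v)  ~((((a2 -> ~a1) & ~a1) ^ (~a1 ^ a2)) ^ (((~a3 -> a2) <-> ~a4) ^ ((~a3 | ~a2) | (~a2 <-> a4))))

(i) disagrees with F on (0,0,0,0) (formula → 1, table → 0); rule it out.
(ii) disagrees with F on (0,0,0,0) (formula → 1, table → 0); rule it out.
(iii) disagrees with F on (0,0,0,0) (formula → 1, table → 0); rule it out.
(iv) disagrees with F on (0,0,0,0) (formula → 1, table → 0); rule it out.
(v) is the remaining candidate, and it agrees with F on all 16 inputs.

v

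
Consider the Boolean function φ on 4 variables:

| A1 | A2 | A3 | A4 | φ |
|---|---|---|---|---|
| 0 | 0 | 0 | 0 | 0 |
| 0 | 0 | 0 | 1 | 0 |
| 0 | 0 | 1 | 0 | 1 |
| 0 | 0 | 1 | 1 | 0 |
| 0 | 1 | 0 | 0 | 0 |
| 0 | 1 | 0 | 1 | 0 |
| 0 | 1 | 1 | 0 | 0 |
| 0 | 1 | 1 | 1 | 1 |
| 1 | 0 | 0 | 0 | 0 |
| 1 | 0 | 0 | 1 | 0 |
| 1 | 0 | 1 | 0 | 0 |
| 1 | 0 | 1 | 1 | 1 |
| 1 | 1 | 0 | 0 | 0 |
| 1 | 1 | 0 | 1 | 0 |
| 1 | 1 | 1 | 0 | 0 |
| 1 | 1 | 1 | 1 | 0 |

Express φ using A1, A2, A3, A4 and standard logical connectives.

φ(A1, A2, A3, A4) = ((((A1' · A2') · A3) · A4') + (((A1' · A2) · A3) · A4)) + (((A1 · A2') · A3) · A4)

The 1-rows are (0,0,1,0), (0,1,1,1), (1,0,1,1). Each contributes one minterm — ¬A1·¬A2·A3·¬A4; ¬A1·A2·A3·A4; A1·¬A2·A3·A4 — and their disjunction is a sum-of-products form of φ.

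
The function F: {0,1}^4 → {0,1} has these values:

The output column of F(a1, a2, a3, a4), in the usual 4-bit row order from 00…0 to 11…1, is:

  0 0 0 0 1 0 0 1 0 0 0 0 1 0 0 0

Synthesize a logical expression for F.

F=1 on 3 inputs: (0,1,0,0), (0,1,1,1), (1,1,0,0). Reading each as a conjunction of literals (¬a1·a2·¬a3·¬a4, ¬a1·a2·a3·a4, a1·a2·¬a3·¬a4) and taking the OR gives the canonical DNF.

F(a1, a2, a3, a4) = ((((a1' · a2) · a3') · a4') + (((a1' · a2) · a3) · a4)) + (((a1 · a2) · a3') · a4')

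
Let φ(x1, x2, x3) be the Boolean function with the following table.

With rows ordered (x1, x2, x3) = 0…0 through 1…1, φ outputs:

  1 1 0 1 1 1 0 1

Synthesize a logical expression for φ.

φ(x1, x2, x3) = not (((not x1 and x2) and not x3) or ((x1 and x2) and not x3))

The 0-rows are (0,1,0), (1,1,0). Take each as a conjunction (¬x1·x2·¬x3, x1·x2·¬x3), form their disjunction, and complement — that gives a formula that is 1 everywhere φ is.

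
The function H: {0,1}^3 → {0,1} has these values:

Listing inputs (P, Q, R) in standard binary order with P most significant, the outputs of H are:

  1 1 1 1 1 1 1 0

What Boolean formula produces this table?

H(P, Q, R) = ¬((P ∧ Q) ∧ R)

The output is 0 only when every input is 1 — NAND of all inputs.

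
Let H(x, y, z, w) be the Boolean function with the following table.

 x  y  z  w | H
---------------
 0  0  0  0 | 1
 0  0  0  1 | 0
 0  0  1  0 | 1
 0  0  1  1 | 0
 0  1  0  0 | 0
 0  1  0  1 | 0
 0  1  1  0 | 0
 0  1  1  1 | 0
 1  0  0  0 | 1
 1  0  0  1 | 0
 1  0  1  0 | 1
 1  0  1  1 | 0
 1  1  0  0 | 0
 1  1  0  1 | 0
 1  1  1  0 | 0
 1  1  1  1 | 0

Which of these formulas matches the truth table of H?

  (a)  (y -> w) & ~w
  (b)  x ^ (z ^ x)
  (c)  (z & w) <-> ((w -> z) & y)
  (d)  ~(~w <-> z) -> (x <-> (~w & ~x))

a

(b) fails at (0,0,0,0): the formula yields 0, H is 1.
(c) fails at (0,0,0,1): the formula yields 1, H is 0.
(d) fails at (0,0,0,0): the formula yields 0, H is 1.
That leaves (a). Evaluating it on every row reproduces the table of H exactly.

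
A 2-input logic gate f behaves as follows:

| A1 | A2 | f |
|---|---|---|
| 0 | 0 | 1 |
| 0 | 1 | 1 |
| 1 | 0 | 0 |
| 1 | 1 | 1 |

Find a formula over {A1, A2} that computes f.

f(A1, A2) = A1 IMPLIES A2

This is A1 → A2 (false only at 1,0).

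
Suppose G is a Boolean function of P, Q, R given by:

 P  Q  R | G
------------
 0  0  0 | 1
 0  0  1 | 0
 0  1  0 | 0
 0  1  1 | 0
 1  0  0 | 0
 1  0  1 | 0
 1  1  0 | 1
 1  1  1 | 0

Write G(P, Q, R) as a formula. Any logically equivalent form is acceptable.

Collect the rows where G=1 — (0,0,0), (1,1,0) — and write one minterm per row: ¬P·¬Q·¬R, P·Q·¬R. Their union (logical OR) reproduces the table exactly.

G(P, Q, R) = ((not P and not Q) and not R) or ((P and Q) and not R)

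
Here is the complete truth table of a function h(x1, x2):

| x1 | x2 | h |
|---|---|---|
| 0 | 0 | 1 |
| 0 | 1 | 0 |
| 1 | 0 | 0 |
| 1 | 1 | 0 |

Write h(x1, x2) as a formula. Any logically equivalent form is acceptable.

The output is 1 only when every input is 0 — NOR of all inputs.

h(x1, x2) = ~(x1 | x2)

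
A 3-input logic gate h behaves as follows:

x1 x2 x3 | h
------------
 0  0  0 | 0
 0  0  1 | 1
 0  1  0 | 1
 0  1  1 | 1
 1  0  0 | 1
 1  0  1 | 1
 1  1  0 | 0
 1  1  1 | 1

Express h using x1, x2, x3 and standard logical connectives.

The 0-rows are (0,0,0), (1,1,0). Take each as a conjunction (¬x1·¬x2·¬x3, x1·x2·¬x3), form their disjunction, and complement — that gives a formula that is 1 everywhere h is.

h(x1, x2, x3) = not (((not x1 and not x2) and not x3) or ((x1 and x2) and not x3))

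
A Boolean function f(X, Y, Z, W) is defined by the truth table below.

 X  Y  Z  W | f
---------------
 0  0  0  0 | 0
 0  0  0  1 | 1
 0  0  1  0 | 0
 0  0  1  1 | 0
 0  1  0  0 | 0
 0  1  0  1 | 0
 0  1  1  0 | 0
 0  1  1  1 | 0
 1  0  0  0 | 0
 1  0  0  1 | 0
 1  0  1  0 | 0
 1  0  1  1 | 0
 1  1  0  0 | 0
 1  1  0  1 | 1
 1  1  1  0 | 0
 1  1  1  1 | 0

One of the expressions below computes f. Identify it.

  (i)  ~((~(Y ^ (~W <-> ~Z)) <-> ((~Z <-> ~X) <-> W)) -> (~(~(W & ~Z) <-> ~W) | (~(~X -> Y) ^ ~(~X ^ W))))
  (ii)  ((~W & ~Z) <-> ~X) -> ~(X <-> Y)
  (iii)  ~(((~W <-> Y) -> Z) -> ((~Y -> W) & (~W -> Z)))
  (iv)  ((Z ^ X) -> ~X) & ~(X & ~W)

(ii): at (0,0,1,0) it gives 1, but f = 0 — eliminated.
(iii): at (0,0,0,0) it gives 1, but f = 0 — eliminated.
(iv): at (0,0,0,0) it gives 1, but f = 0 — eliminated.
Only (i) survives; checking it on all 16 rows confirms it matches f.

i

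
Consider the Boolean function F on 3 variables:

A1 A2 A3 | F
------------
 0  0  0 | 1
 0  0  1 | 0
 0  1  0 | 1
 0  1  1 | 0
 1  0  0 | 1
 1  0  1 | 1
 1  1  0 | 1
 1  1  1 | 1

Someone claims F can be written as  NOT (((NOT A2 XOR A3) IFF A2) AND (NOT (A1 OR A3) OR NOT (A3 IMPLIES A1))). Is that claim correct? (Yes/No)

Test each input against both F and the formula:
  A1=0, A2=0, A3=0: formula gives 1, F = 1 ✓
  A1=0, A2=0, A3=1: formula gives 0, F = 0 ✓
  A1=0, A2=1, A3=0: formula gives 1, F = 1 ✓
  A1=0, A2=1, A3=1: formula gives 0, F = 0 ✓
  A1=1, A2=0, A3=0: formula gives 1, F = 1 ✓
  …and likewise for the remaining 3 rows.
No disagreement on any input; they are logically equivalent.

Yes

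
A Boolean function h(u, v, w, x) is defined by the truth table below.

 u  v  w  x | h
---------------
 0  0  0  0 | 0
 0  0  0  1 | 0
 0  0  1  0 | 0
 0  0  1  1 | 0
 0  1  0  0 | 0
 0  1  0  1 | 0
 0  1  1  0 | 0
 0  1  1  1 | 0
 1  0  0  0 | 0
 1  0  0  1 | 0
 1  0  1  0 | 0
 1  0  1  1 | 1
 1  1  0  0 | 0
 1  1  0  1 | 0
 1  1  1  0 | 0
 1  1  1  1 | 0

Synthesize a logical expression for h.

h is 1 on exactly one input, (1,0,1,1), whose minterm is u·¬v·w·x. So h is just that conjunction.

h(u, v, w, x) = ((u · v') · w) · x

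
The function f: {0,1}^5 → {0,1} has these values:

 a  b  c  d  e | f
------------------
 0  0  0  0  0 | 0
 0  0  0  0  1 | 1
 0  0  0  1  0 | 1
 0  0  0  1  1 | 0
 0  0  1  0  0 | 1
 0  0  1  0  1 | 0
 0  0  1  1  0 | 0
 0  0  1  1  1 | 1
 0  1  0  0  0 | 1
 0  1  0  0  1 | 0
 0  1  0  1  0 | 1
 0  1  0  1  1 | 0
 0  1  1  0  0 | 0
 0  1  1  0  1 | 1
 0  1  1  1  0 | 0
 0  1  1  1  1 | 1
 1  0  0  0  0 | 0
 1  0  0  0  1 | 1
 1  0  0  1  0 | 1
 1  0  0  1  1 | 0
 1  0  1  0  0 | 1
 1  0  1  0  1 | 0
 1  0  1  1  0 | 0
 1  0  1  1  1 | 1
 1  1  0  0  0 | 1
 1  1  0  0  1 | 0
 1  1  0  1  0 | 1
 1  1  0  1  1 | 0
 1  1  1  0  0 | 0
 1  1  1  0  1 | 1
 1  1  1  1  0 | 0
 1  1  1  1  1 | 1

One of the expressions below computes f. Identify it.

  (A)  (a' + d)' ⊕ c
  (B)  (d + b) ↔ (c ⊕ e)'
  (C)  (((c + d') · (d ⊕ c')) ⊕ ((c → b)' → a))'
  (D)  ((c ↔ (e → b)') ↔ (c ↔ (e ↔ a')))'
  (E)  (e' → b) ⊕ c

(A): at (0,0,0,0,1) it gives 0, but f = 1 — eliminated.
(C): at (0,0,0,0,0) it gives 1, but f = 0 — eliminated.
(D): at (0,0,0,0,1) it gives 0, but f = 1 — eliminated.
(E): at (0,0,0,1,0) it gives 0, but f = 1 — eliminated.
(B) is the remaining candidate, and it agrees with f on all 32 inputs.

B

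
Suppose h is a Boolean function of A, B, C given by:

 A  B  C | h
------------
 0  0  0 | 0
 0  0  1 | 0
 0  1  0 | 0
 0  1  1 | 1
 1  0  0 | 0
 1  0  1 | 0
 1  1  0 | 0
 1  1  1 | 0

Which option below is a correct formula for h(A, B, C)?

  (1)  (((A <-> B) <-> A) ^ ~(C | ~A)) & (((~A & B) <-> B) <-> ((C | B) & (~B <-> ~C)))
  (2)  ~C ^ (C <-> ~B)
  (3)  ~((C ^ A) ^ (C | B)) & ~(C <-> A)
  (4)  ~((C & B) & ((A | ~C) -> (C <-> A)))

(2) fails at (0,0,0): the formula yields 1, h is 0.
(3) fails at (0,0,1): the formula yields 1, h is 0.
(4) fails at (0,0,0): the formula yields 1, h is 0.
That leaves (1). Evaluating it on every row reproduces the table of h exactly.

1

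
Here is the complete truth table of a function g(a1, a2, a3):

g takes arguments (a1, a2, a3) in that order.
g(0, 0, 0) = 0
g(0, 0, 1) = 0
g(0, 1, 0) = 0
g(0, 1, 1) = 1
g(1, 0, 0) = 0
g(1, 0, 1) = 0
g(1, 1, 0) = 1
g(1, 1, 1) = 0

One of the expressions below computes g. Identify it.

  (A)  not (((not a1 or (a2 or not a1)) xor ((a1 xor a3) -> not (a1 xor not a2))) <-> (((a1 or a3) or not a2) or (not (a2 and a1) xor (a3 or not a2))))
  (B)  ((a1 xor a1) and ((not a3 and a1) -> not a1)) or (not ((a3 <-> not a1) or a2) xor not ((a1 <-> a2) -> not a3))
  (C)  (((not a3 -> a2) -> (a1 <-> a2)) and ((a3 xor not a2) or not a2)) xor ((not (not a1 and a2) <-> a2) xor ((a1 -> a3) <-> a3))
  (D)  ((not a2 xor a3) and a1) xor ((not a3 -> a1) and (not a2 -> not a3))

D

(A) disagrees with g on (0,0,0) (formula → 1, table → 0); rule it out.
(B) disagrees with g on (0,0,0) (formula → 1, table → 0); rule it out.
(C) disagrees with g on (0,0,0) (formula → 1, table → 0); rule it out.
Only (D) survives; checking it on all 8 rows confirms it matches g.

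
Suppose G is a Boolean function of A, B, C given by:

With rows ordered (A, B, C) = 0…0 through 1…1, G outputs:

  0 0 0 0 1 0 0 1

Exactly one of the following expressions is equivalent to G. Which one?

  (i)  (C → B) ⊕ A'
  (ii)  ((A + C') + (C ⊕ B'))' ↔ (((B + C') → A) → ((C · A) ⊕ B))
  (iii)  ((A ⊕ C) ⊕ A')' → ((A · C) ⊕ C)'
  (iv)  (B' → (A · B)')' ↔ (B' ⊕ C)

(i) disagrees with G on (0,0,1) (formula → 1, table → 0); rule it out.
(iii) disagrees with G on (0,0,0) (formula → 1, table → 0); rule it out.
(iv) disagrees with G on (0,0,1) (formula → 1, table → 0); rule it out.
(ii) is the remaining candidate, and it agrees with G on all 8 inputs.

ii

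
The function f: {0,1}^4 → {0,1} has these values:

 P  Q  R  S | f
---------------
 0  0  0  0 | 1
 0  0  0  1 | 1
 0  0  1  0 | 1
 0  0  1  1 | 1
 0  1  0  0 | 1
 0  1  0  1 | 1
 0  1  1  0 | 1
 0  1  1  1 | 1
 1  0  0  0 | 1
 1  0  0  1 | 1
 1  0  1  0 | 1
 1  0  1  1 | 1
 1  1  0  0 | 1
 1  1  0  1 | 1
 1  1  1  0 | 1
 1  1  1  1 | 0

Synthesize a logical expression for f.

The output is 0 only when every input is 1 — NAND of all inputs.

f(P, Q, R, S) = ~(((P & Q) & R) & S)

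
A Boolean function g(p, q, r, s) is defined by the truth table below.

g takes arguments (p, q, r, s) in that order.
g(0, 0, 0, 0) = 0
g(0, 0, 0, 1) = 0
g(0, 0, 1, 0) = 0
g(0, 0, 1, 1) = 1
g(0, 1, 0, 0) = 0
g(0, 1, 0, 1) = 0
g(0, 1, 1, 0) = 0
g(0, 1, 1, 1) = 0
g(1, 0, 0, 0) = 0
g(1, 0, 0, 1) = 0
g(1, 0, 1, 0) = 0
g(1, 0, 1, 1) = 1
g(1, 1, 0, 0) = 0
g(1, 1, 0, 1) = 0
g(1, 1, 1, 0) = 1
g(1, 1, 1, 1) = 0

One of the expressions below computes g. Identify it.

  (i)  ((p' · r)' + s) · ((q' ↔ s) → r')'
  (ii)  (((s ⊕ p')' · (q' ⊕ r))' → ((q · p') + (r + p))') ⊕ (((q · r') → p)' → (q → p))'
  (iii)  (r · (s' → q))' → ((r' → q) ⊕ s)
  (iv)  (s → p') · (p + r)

i

(ii) fails at (0,0,0,0): the formula yields 1, g is 0.
(iii) fails at (0,0,0,1): the formula yields 1, g is 0.
(iv) fails at (0,0,1,0): the formula yields 1, g is 0.
(i) is the remaining candidate, and it agrees with g on all 16 inputs.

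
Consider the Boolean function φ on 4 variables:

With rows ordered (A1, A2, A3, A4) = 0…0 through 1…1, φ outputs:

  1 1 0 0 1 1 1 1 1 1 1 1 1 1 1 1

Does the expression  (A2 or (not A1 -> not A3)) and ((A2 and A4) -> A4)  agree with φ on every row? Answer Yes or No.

Evaluate (A2 or (not A1 -> not A3)) and ((A2 and A4) -> A4) on each row and compare to φ:
  A1=0, A2=0, A3=0, A4=0: formula gives 1, φ = 1 ✓
  A1=0, A2=0, A3=0, A4=1: formula gives 1, φ = 1 ✓
  A1=0, A2=0, A3=1, A4=0: formula gives 0, φ = 0 ✓
  A1=0, A2=0, A3=1, A4=1: formula gives 0, φ = 0 ✓
  … (the remaining 12 rows also agree.)
All 16 rows match — the expression computes φ exactly.

Yes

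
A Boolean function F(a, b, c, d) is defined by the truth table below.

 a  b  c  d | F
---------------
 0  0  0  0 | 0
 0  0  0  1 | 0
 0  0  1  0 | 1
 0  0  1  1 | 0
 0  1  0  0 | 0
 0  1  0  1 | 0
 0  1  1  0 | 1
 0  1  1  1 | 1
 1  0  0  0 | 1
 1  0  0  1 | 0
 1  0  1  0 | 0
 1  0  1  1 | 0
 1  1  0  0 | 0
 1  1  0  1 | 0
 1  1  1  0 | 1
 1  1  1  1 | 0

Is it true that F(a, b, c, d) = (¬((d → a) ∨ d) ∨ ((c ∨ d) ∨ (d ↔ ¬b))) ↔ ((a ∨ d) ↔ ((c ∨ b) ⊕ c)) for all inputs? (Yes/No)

No

Check the formula against F row by row:
  a=0, b=0, c=0, d=0: formula gives 0, F = 0 ✓
  a=0, b=0, c=0, d=1: formula gives 0, F = 0 ✓
  a=0, b=0, c=1, d=0: formula gives 1, F = 1 ✓
  a=0, b=0, c=1, d=1: formula gives 0, F = 0 ✓
  …
  a=0, b=1, c=0, d=1: formula gives 1, but F = 0 ✗
Row (0,1,0,1) is a counterexample, so the formula is not equivalent to F.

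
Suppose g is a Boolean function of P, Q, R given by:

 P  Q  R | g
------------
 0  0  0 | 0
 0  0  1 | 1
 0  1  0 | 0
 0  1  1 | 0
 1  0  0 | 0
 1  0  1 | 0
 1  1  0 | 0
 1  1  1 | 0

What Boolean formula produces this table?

g(P, Q, R) = (not P and not Q) and R

Only row (0,0,1) gives 1. That row's minterm ¬P·¬Q·R is g directly.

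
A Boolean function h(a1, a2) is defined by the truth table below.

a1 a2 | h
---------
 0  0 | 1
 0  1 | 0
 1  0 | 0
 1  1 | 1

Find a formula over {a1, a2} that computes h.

h(a1, a2) = (a1 ⊕ a2)'

The output is 1 exactly when an even number of inputs are 1 — the complement of 2-way XOR.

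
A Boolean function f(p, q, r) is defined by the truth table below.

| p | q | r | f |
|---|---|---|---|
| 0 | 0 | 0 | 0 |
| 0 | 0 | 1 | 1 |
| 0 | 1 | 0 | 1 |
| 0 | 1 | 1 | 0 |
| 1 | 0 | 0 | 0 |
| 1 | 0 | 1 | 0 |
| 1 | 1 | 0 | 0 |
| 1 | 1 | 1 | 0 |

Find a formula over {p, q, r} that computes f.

The 1-rows are (0,0,1), (0,1,0). Each contributes one minterm — ¬p·¬q·r; ¬p·q·¬r — and their disjunction is a sum-of-products form of f.

f(p, q, r) = ((~p & ~q) & r) | ((~p & q) & ~r)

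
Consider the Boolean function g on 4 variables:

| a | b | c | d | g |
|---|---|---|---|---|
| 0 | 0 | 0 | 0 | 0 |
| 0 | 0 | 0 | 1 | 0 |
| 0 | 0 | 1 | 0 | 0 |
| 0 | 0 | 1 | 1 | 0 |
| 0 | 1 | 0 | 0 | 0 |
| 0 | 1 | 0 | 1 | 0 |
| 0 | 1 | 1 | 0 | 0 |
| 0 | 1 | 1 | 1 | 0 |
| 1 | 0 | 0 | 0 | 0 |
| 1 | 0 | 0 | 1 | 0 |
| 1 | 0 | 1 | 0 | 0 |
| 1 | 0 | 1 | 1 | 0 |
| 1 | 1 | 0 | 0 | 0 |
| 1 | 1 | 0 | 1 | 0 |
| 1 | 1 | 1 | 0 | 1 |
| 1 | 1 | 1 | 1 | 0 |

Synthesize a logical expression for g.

Only row (1,1,1,0) gives 1. That row's minterm a·b·c·¬d is g directly.

g(a, b, c, d) = ((a ∧ b) ∧ c) ∧ ¬d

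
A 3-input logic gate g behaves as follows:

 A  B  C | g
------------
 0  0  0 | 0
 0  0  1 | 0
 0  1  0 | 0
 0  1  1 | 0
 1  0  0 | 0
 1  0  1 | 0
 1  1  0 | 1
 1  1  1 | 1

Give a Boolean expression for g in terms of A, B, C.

g(A, B, C) = ((A and B) and not C) or ((A and B) and C)

Collect the rows where g=1 — (1,1,0), (1,1,1) — and write one minterm per row: A·B·¬C, A·B·C. Their union (logical OR) reproduces the table exactly.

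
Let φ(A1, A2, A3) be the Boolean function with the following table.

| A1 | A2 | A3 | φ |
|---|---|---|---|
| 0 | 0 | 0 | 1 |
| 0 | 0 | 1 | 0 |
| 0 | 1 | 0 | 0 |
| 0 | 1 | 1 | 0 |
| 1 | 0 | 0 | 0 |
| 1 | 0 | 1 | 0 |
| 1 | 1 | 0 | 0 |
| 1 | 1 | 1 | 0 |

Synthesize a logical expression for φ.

φ(A1, A2, A3) = ¬((A1 ∨ A2) ∨ A3)

The output is 1 only when every input is 0 — NOR of all inputs.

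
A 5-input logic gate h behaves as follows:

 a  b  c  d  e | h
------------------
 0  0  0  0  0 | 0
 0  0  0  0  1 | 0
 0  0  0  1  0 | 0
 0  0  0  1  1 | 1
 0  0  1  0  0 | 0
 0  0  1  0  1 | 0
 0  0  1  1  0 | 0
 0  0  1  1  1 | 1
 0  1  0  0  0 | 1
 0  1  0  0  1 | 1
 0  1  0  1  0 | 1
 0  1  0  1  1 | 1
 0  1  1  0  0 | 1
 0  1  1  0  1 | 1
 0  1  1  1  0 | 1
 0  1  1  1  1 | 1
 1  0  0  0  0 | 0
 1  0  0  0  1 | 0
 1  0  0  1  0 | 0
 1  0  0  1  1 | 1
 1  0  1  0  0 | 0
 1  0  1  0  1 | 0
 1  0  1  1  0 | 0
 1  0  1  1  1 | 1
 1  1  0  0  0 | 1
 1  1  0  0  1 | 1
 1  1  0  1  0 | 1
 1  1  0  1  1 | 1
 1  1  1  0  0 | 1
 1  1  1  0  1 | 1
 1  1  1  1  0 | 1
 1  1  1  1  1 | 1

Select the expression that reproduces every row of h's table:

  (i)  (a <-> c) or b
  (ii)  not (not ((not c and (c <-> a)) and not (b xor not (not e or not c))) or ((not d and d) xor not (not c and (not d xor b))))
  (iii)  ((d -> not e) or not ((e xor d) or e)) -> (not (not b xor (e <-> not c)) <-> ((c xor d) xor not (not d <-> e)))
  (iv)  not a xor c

iii

(i) disagrees with h on (0,0,0,0,0) (formula → 1, table → 0); rule it out.
(ii) disagrees with h on (0,0,0,0,0) (formula → 1, table → 0); rule it out.
(iv) disagrees with h on (0,0,0,0,0) (formula → 1, table → 0); rule it out.
(iii) is the remaining candidate, and it agrees with h on all 32 inputs.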